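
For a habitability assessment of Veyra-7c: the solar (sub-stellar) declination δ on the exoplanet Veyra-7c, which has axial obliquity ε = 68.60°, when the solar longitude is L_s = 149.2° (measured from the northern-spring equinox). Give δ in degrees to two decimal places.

δ = +28.47°

sin δ = sin ε · sin L_s = sin 68.60° × sin 149.2° = 0.476740.
δ = arcsin(0.476740) = +28.47°.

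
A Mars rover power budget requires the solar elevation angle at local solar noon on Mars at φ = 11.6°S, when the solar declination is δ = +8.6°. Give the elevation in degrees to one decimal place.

At local noon the hour angle is zero, so the zenith angle equals |φ − δ| = |-11.6° − (+8.600°)| = 20.200°.
Elevation = 90° − 20.200° = 69.8°.

69.8°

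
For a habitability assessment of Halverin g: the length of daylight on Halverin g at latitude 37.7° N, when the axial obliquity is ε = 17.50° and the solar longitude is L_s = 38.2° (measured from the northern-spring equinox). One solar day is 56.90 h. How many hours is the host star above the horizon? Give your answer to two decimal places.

31.11 h

Solar declination: sin δ = sin ε · sin L_s = sin 17.50° × sin 38.2° = 0.18596, so δ = +10.717°.
cos h₀ = −tan ϕ · tan δ = −tan(+37.7°) × tan(+10.717°) = -0.1463, so h₀ = 1.7176 rad = 98.41°.
Daylight = 2h₀/(2π) × 56.90 h = (1.7176/π) × 56.90 = 31.11 h.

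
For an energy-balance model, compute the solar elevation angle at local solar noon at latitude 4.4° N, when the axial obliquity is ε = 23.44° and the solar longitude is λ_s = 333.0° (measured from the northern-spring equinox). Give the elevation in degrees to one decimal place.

Solar declination: sin δ = sin ε · sin λ_s = sin 23.44° × sin 333.0° = -0.18059, so δ = -10.404°.
At local noon the hour angle is zero, so the zenith angle equals |φ − δ| = |+4.4° − (-10.404°)| = 14.804°.
Elevation = 90° − 14.804° = 75.2°.

75.2°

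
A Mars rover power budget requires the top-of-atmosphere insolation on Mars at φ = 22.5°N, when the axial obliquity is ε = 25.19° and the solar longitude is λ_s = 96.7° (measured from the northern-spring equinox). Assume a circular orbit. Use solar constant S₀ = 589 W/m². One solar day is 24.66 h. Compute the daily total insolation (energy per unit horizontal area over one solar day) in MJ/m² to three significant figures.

Solar declination: sin δ = sin ε · sin λ_s = sin 25.19° × sin 96.7° = 0.42271, so δ = +25.006°.
cos H₀ = −tan(+22.5°) tan(+25.006°) = -0.1932, H₀ = 1.7652 rad.
Bracket: H₀ sin φ sin δ + cos φ cos δ sin H₀ = 1.7652×0.38268×0.42271 + 0.92388×0.90626×0.98116 = 0.285543 + 0.821501 = 1.107044.
Q̄ = (S₀/π) × [bracket] = (589/π) × 1.107044 = 207.55 W/m².
Daily total = Q̄ × 24.66 h × 3600 s/h = 207.55 × 24.66 × 3600 / 10⁶ = 18.43 MJ/m².

18.4 MJ/m²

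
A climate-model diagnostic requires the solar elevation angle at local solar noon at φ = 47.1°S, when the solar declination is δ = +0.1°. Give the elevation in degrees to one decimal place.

42.8°

At local noon the hour angle is zero, so the zenith angle equals |φ − δ| = |-47.1° − (+0.100°)| = 47.200°.
Elevation = 90° − 47.200° = 42.8°.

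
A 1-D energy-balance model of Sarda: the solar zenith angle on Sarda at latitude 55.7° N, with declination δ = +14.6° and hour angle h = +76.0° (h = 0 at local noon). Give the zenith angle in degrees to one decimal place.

θ_z = 70.1°

cos θ_z = sin ϕ sin δ + cos ϕ cos δ cos h = 0.208234 + 0.131927 = 0.340161.
θ_z = arccos(0.340161) = 70.1°.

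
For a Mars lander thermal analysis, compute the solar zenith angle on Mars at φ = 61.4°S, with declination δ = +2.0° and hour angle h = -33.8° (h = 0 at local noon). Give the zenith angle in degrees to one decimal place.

cos θ_z = sin φ sin δ + cos φ cos δ cos h = -0.030641 + 0.397543 = 0.366902.
θ_z = arccos(0.366902) = 68.5°.

θ_z = 68.5°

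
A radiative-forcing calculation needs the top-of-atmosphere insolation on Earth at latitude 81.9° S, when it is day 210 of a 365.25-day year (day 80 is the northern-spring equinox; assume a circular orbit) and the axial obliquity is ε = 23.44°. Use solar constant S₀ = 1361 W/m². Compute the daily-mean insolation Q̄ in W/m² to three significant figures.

Solar longitude: λ_s = 360° × (210 − 80)/365.25 = 128.131°.
sin δ = sin 23.44° × sin 128.131° = 0.31290, so δ = +18.234°.
cos H₀ = −tan(-81.9°) tan(+18.234°) = 2.3148 ≥ 1 ⇒ polar night, H₀ = 0 and Q̄ = 0.

Q̄ ≈ 0.00 W/m²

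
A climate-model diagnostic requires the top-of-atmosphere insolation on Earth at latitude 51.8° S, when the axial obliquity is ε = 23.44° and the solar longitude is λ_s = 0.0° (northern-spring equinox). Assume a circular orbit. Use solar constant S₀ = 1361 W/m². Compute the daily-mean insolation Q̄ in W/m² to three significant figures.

Q̄ ≈ 268 W/m²

Solar declination: sin δ = sin ε · sin λ_s = sin 23.44° × sin 0.0° = 0.00000, so δ = +0.000°.
cos H₀ = −tan(-51.8°) tan(+0.000°) = 0.0000, H₀ = 1.5708 rad.
Bracket: H₀ sin φ sin δ + cos φ cos δ sin H₀ = 1.5708×-0.78586×0.00000 + 0.61841×1.00000×1.00000 = -0.000000 + 0.618410 = 0.618410.
Q̄ = (S₀/π) × [bracket] = (1361/π) × 0.618410 = 267.9 W/m².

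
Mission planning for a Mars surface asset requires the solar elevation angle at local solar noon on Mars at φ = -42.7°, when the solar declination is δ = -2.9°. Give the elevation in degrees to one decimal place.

50.2°

At local noon the hour angle is zero, so the zenith angle equals |φ − δ| = |-42.7° − (-2.900°)| = 39.800°.
Elevation = 90° − 39.800° = 50.2°.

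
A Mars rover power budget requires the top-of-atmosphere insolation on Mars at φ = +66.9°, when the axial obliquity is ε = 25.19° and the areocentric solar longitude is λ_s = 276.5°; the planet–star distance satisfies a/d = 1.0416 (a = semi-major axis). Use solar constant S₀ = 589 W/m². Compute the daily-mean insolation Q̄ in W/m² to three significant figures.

sin δ = sin 25.19° × sin 276.5° = -0.42289, so δ = -25.017°.
cos H₀ = −tan(+66.9°) tan(-25.017°) = 1.0941 ≥ 1 ⇒ polar night, H₀ = 0 and Q̄ = 0.
Inverse-square distance factor (a/d)² = 1.0416² = 1.084931.

Q̄ ≈ 0.00 W/m²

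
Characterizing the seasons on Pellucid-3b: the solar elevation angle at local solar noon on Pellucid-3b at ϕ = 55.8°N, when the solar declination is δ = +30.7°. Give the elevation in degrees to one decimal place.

64.9°

At local noon the hour angle is zero, so the zenith angle equals |ϕ − δ| = |+55.8° − (+30.700°)| = 25.100°.
Elevation = 90° − 25.100° = 64.9°.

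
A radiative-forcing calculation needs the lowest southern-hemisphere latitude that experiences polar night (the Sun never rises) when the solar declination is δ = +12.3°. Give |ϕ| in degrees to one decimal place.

|ϕ| = 77.7°

Polar night requires cos h₀ = −tan ϕ tan δ ≥ 1, i.e. tan ϕ tan δ ≤ −1.
The boundary is |tan ϕ| · |tan δ| = 1, so |ϕ| = 90° − |δ| = 90° − 12.3° = 77.7° in the southern hemisphere.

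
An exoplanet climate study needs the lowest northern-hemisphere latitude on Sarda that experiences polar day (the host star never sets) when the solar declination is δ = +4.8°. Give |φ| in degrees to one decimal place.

|φ| = 85.2°

Polar day requires cos H₀ = −tan φ tan δ ≤ −1, i.e. tan φ tan δ ≥ 1.
The boundary is |tan φ| · |tan δ| = 1, so |φ| = 90° − |δ| = 90° − 4.8° = 85.2° in the northern hemisphere.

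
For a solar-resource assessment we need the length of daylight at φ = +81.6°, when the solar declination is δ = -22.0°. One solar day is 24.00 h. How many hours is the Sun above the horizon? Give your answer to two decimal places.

0.00 h

cos H₀ = −tan φ · tan δ = 2.7361 ≥ 1, so the Sun never rises (polar night) and H₀ = 0.
Daylight = 2H₀/(2π) × 24.00 h = (0.0000/π) × 24.00 = 0.00 h.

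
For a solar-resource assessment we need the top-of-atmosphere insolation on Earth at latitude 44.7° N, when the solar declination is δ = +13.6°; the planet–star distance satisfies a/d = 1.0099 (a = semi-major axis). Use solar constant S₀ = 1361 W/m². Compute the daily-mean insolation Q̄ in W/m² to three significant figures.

cos H₀ = −tan(+44.7°) tan(+13.600°) = -0.2394, H₀ = 1.8125 rad.
Bracket: H₀ sin φ sin δ + cos φ cos δ sin H₀ = 1.8125×0.70339×0.23514 + 0.71080×0.97196×0.97092 = 0.299779 + 0.670779 = 0.970558.
Inverse-square distance factor (a/d)² = 1.0099² = 1.019898.
Q̄ = (S₀/π) × 1.019898 × [bracket] = (1361/π) × 1.019898 × 0.970558 = 428.8 W/m².

Q̄ ≈ 429 W/m²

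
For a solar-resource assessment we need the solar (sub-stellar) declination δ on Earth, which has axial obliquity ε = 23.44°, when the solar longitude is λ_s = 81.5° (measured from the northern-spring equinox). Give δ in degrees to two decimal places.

δ = +23.17°

sin δ = sin ε · sin λ_s = sin 23.44° × sin 81.5° = 0.393419.
δ = arcsin(0.393419) = +23.17°.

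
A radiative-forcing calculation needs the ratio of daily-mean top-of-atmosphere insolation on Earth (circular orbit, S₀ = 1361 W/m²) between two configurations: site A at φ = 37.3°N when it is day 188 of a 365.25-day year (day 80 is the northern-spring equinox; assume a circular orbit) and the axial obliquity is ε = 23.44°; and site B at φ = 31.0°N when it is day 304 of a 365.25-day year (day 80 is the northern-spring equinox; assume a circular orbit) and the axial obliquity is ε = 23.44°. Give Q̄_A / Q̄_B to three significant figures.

Q̄_A / Q̄_B ≈ 1.81

— Configuration A (φ=+37.3°):
Solar longitude: λ_s = 360° × (188 − 80)/365.25 = 106.448°.
sin δ = sin 23.44° × sin 106.448° = 0.38151, so δ = +22.427°.
cos H₀ = −tan(+37.3°) tan(+22.427°) = -0.3144, H₀ = 1.8906 rad.
Bracket: H₀ sin φ sin δ + cos φ cos δ sin H₀ = 1.8906×0.60599×0.38151 + 0.79547×0.92436×0.94929 = 0.437090 + 0.698014 = 1.135104.
Q̄ = (S₀/π) × [bracket] = (1361/π) × 1.135104 = 491.75 W/m².
— Configuration B (φ=+31.0°):
Solar longitude: λ_s = 360° × (304 − 80)/365.25 = 220.780°.
sin δ = sin 23.44° × sin 220.780° = -0.25982, so δ = -15.059°.
cos H₀ = −tan(+31.0°) tan(-15.059°) = 0.1617, H₀ = 1.4084 rad.
Bracket: H₀ sin φ sin δ + cos φ cos δ sin H₀ = 1.4084×0.51504×-0.25982 + 0.85717×0.96566×0.98685 = -0.188469 + 0.816850 = 0.628381.
Q̄ = (S₀/π) × [bracket] = (1361/π) × 0.628381 = 272.23 W/m².
Ratio Q̄_A / Q̄_B = 491.75 / 272.23 = 1.806.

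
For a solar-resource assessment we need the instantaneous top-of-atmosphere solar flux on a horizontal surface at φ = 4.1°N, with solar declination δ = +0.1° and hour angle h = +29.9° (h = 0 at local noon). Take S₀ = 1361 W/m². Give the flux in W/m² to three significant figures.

1.18e+03 W/m²

cos θ_z = sin φ sin δ + cos φ cos δ cos h = 0.000125 + 0.864677 = 0.864802.
Flux = S₀ · cos θ_z = 1361 × 0.864802 = 1177 W/m².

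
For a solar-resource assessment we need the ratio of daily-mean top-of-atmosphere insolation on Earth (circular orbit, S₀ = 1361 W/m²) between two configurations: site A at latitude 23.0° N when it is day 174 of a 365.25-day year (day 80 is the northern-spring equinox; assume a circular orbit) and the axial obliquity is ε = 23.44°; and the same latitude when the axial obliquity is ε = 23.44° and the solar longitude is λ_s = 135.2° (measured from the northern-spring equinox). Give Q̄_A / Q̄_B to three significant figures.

Q̄_A / Q̄_B ≈ 1.04

— Configuration A (φ=+23.0°):
Solar longitude: λ_s = 360° × (174 − 80)/365.25 = 92.649°.
sin δ = sin 23.44° × sin 92.649° = 0.39736, so δ = +23.413°.
cos H₀ = −tan(+23.0°) tan(+23.413°) = -0.1838, H₀ = 1.7557 rad.
Bracket: H₀ sin φ sin δ + cos φ cos δ sin H₀ = 1.7557×0.39073×0.39736 + 0.92050×0.91766×0.98296 = 0.272591 + 0.830312 = 1.102903.
Q̄ = (S₀/π) × [bracket] = (1361/π) × 1.102903 = 477.80 W/m².
— Configuration B (φ=+23.0°):
Solar declination: sin δ = sin ε · sin λ_s = sin 23.44° × sin 135.2° = 0.28030, so δ = +16.278°.
cos H₀ = −tan(+23.0°) tan(+16.278°) = -0.1239, H₀ = 1.6951 rad.
Bracket: H₀ sin φ sin δ + cos φ cos δ sin H₀ = 1.6951×0.39073×0.28030 + 0.92050×0.95991×0.99229 = 0.185650 + 0.876785 = 1.062435.
Q̄ = (S₀/π) × [bracket] = (1361/π) × 1.062435 = 460.27 W/m².
Ratio Q̄_A / Q̄_B = 477.80 / 460.27 = 1.038.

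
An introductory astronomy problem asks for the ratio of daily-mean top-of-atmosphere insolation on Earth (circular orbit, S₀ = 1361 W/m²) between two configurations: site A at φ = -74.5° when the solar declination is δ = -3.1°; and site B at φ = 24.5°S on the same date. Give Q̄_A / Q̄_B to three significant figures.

— Configuration A (φ=-74.5°):
cos H₀ = −tan(-74.5°) tan(-3.100°) = -0.1953, H₀ = 1.7673 rad.
Bracket: H₀ sin φ sin δ + cos φ cos δ sin H₀ = 1.7673×-0.96363×-0.05408 + 0.26724×0.99854×0.98075 = 0.092100 + 0.261713 = 0.353813.
Q̄ = (S₀/π) × [bracket] = (1361/π) × 0.353813 = 153.28 W/m².
— Configuration B (φ=-24.5°):
cos H₀ = −tan(-24.5°) tan(-3.100°) = -0.0247, H₀ = 1.5955 rad.
Bracket: H₀ sin φ sin δ + cos φ cos δ sin H₀ = 1.5955×-0.41469×-0.05408 + 0.90996×0.99854×0.99970 = 0.035781 + 0.908359 = 0.944140.
Q̄ = (S₀/π) × [bracket] = (1361/π) × 0.944140 = 409.02 W/m².
Ratio Q̄_A / Q̄_B = 153.28 / 409.02 = 0.3747.

Q̄_A / Q̄_B ≈ 0.375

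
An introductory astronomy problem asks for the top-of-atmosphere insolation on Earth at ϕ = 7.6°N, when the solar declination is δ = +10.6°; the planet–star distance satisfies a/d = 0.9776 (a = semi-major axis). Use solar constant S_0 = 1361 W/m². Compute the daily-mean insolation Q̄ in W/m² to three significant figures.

cos h₀ = −tan(+7.6°) tan(+10.600°) = -0.0250, h₀ = 1.5958 rad.
Bracket: h₀ sin ϕ sin δ + cos ϕ cos δ sin h₀ = 1.5958×0.13226×0.18395 + 0.99122×0.98294×0.99969 = 0.038825 + 0.974008 = 1.012833.
Inverse-square distance factor (a/d)² = 0.9776² = 0.955702.
Q̄ = (S_0/π) × 0.955702 × [bracket] = (1361/π) × 0.955702 × 1.012833 = 419.3 W/m².

Q̄ ≈ 419 W/m²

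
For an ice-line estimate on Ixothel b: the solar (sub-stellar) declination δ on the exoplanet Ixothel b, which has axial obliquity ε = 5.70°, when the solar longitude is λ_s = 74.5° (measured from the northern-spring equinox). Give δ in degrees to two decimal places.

δ = +5.49°

sin δ = sin ε · sin λ_s = sin 5.70° × sin 74.5° = 0.095708.
δ = arcsin(0.095708) = +5.49°.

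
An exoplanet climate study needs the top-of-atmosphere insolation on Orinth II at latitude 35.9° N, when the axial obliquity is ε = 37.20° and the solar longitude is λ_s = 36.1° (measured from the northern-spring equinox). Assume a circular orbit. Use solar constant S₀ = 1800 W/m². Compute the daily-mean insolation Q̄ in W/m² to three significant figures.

Solar declination: sin δ = sin ε · sin λ_s = sin 37.20° × sin 36.1° = 0.35623, so δ = +20.869°.
cos H₀ = −tan(+35.9°) tan(+20.869°) = -0.2760, H₀ = 1.8504 rad.
Bracket: H₀ sin φ sin δ + cos φ cos δ sin H₀ = 1.8504×0.58637×0.35623 + 0.81004×0.93440×0.96117 = 0.386516 + 0.727511 = 1.114027.
Q̄ = (S₀/π) × [bracket] = (1800/π) × 1.114027 = 638.3 W/m².

Q̄ ≈ 638 W/m²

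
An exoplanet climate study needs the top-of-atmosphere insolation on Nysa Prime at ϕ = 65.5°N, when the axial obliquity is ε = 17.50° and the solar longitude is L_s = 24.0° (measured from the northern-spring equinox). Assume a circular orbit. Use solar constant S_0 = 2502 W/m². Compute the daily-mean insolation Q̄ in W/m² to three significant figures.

Solar declination: sin δ = sin ε · sin L_s = sin 17.50° × sin 24.0° = 0.12231, so δ = +7.025°.
cos h₀ = −tan(+65.5°) tan(+7.025°) = -0.2704, h₀ = 1.8446 rad.
Bracket: h₀ sin ϕ sin δ + cos ϕ cos δ sin h₀ = 1.8446×0.90996×0.12231 + 0.41469×0.99249×0.96275 = 0.205299 + 0.396244 = 0.601543.
Q̄ = (S_0/π) × [bracket] = (2502/π) × 0.601543 = 479.1 W/m².

Q̄ ≈ 479 W/m²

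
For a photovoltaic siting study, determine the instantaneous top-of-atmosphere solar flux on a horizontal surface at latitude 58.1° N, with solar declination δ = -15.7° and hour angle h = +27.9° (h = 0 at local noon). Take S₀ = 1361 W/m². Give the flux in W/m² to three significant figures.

299 W/m²

cos θ_z = sin φ sin δ + cos φ cos δ cos h = -0.229732 + 0.449592 = 0.219860.
Flux = S₀ · cos θ_z = 1361 × 0.219860 = 299.2 W/m².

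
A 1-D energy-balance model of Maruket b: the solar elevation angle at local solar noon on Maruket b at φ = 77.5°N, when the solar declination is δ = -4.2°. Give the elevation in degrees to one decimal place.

At local noon the hour angle is zero, so the zenith angle equals |φ − δ| = |+77.5° − (-4.200°)| = 81.700°.
Elevation = 90° − 81.700° = 8.3°.

8.3°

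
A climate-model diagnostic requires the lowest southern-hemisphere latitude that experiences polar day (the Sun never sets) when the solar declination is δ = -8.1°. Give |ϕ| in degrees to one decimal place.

|ϕ| = 81.9°

Polar day requires cos h₀ = −tan ϕ tan δ ≤ −1, i.e. tan ϕ tan δ ≥ 1.
The boundary is |tan ϕ| · |tan δ| = 1, so |ϕ| = 90° − |δ| = 90° − 8.1° = 81.9° in the southern hemisphere.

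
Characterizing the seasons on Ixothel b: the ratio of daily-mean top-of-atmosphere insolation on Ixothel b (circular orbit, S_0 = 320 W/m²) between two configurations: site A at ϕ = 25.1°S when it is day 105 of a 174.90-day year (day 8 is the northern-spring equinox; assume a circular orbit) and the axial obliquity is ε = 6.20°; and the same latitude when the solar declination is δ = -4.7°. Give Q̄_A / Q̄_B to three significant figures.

— Configuration A (ϕ=-25.1°):
Solar longitude: L_s = 360° × (105 − 8)/174.90 = 199.657°.
sin δ = sin 6.20° × sin 199.657° = -0.03633, so δ = -2.082°.
cos h₀ = −tan(-25.1°) tan(-2.082°) = -0.0170, h₀ = 1.5878 rad.
Bracket: h₀ sin ϕ sin δ + cos ϕ cos δ sin h₀ = 1.5878×-0.42420×-0.03633 + 0.90557×0.99934×0.99985 = 0.024470 + 0.904837 = 0.929307.
Q̄ = (S_0/π) × [bracket] = (320/π) × 0.929307 = 94.658 W/m².
— Configuration B (ϕ=-25.1°):
cos h₀ = −tan(-25.1°) tan(-4.700°) = -0.0385, h₀ = 1.6093 rad.
Bracket: h₀ sin ϕ sin δ + cos ϕ cos δ sin h₀ = 1.6093×-0.42420×-0.08194 + 0.90557×0.99664×0.99926 = 0.055938 + 0.901859 = 0.957797.
Q̄ = (S_0/π) × [bracket] = (320/π) × 0.957797 = 97.560 W/m².
Ratio Q̄_A / Q̄_B = 94.658 / 97.560 = 0.9703.

Q̄_A / Q̄_B ≈ 0.970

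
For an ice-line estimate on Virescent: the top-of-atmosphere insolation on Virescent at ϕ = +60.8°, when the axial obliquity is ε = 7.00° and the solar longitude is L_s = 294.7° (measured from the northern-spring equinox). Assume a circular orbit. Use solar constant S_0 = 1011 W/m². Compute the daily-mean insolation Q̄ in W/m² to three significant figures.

Solar declination: sin δ = sin ε · sin L_s = sin 7.00° × sin 294.7° = -0.11072, so δ = -6.357°.
cos h₀ = −tan(+60.8°) tan(-6.357°) = 0.1993, h₀ = 1.3701 rad.
Bracket: h₀ sin ϕ sin δ + cos ϕ cos δ sin h₀ = 1.3701×0.87292×-0.11072 + 0.48786×0.99385×0.97993 = -0.132420 + 0.475129 = 0.342709.
Q̄ = (S_0/π) × [bracket] = (1011/π) × 0.342709 = 110.3 W/m².

Q̄ ≈ 110 W/m²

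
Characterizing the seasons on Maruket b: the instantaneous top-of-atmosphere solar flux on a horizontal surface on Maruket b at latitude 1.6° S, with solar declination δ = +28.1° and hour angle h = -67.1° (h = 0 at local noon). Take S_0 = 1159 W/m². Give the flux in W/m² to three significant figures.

cos θ_z = sin ϕ sin δ + cos ϕ cos δ cos h = -0.013151 + 0.343123 = 0.329972.
Flux = S_0 · cos θ_z = 1159 × 0.329972 = 382.4 W/m².

382 W/m²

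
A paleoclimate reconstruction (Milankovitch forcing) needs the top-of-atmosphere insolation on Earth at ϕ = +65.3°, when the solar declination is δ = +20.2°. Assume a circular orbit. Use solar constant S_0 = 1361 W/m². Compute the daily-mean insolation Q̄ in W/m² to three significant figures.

cos h₀ = −tan(+65.3°) tan(+20.200°) = -0.7999, h₀ = 2.4980 rad.
Bracket: h₀ sin ϕ sin δ + cos ϕ cos δ sin h₀ = 2.4980×0.90851×0.34530 + 0.41787×0.93849×0.60009 = 0.783644 + 0.235335 = 1.018979.
Q̄ = (S_0/π) × [bracket] = (1361/π) × 1.018979 = 441.4 W/m².

Q̄ ≈ 441 W/m²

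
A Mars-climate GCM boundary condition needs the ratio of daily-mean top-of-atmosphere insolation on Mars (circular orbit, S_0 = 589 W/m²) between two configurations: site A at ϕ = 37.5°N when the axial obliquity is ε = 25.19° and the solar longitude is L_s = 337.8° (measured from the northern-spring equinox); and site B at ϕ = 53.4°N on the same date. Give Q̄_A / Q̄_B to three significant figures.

Q̄_A / Q̄_B ≈ 1.59

— Configuration A (ϕ=+37.5°):
Solar declination: sin δ = sin ε · sin L_s = sin 25.19° × sin 337.8° = -0.16082, so δ = -9.254°.
cos h₀ = −tan(+37.5°) tan(-9.254°) = 0.1250, h₀ = 1.4454 rad.
Bracket: h₀ sin ϕ sin δ + cos ϕ cos δ sin h₀ = 1.4454×0.60876×-0.16082 + 0.79335×0.98698×0.99215 = -0.141506 + 0.776874 = 0.635368.
Q̄ = (S_0/π) × [bracket] = (589/π) × 0.635368 = 119.12 W/m².
— Configuration B (ϕ=+53.4°):
cos h₀ = −tan(+53.4°) tan(-9.254°) = 0.2194, h₀ = 1.3496 rad.
Bracket: h₀ sin ϕ sin δ + cos ϕ cos δ sin h₀ = 1.3496×0.80282×-0.16082 + 0.59622×0.98698×0.97564 = -0.174246 + 0.574122 = 0.399876.
Q̄ = (S_0/π) × [bracket] = (589/π) × 0.399876 = 74.971 W/m².
Ratio Q̄_A / Q̄_B = 119.12 / 74.971 = 1.589.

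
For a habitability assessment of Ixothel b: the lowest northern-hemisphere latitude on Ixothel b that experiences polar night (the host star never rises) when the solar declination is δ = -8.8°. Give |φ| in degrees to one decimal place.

|φ| = 81.2°

Polar night requires cos H₀ = −tan φ tan δ ≥ 1, i.e. tan φ tan δ ≤ −1.
The boundary is |tan φ| · |tan δ| = 1, so |φ| = 90° − |δ| = 90° − 8.8° = 81.2° in the northern hemisphere.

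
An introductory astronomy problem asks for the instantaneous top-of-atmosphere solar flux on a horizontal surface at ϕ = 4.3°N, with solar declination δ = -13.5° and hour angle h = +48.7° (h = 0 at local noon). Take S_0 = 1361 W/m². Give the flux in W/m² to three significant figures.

847 W/m²

cos θ_z = sin ϕ sin δ + cos ϕ cos δ cos h = -0.017503 + 0.639959 = 0.622456.
Flux = S_0 · cos θ_z = 1361 × 0.622456 = 847.2 W/m².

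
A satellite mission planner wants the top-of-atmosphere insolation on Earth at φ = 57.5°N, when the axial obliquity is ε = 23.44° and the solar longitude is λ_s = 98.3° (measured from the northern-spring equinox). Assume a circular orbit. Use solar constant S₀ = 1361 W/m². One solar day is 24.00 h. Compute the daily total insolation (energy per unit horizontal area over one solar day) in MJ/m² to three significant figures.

Solar declination: sin δ = sin ε · sin λ_s = sin 23.44° × sin 98.3° = 0.39362, so δ = +23.180°.
cos H₀ = −tan(+57.5°) tan(+23.180°) = -0.6721, H₀ = 2.3079 rad.
Bracket: H₀ sin φ sin δ + cos φ cos δ sin H₀ = 2.3079×0.84339×0.39362 + 0.53730×0.91927×0.74044 = 0.766165 + 0.365721 = 1.131886.
Q̄ = (S₀/π) × [bracket] = (1361/π) × 1.131886 = 490.36 W/m².
Daily total = Q̄ × 24.00 h × 3600 s/h = 490.36 × 24.00 × 3600 / 10⁶ = 42.37 MJ/m².

42.4 MJ/m²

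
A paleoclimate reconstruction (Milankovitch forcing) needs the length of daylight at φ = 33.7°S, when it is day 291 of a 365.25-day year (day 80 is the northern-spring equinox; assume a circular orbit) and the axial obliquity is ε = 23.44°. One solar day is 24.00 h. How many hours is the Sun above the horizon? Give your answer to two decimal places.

Solar longitude: λ_s = 360° × (291 − 80)/365.25 = 207.967°.
sin δ = sin 23.44° × sin 207.967° = -0.18655, so δ = -10.751°.
cos H₀ = −tan φ · tan δ = −tan(-33.7°) × tan(-10.751°) = -0.1266, so H₀ = 1.6978 rad = 97.28°.
Daylight = 2H₀/(2π) × 24.00 h = (1.6978/π) × 24.00 = 12.97 h.

12.97 h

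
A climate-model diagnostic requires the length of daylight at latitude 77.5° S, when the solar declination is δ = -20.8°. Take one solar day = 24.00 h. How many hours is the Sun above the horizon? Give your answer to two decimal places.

Sunrise equation: cos h₀ = −tan ϕ · tan δ = -1.7135 ≤ −1, so the Sun never sets (polar day) and h₀ = π.
Daylight = 2h₀/(2π) × 24.00 h = (3.1416/π) × 24.00 = 24.00 h.

24.00 h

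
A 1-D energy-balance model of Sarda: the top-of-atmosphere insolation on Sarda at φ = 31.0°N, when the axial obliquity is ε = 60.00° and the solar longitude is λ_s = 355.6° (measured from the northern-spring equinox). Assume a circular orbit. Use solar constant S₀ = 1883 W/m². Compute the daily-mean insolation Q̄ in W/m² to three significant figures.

Q̄ ≈ 481 W/m²

Solar declination: sin δ = sin ε · sin λ_s = sin 60.00° × sin 355.6° = -0.06644, so δ = -3.810°.
cos H₀ = −tan(+31.0°) tan(-3.810°) = 0.0400, H₀ = 1.5308 rad.
Bracket: H₀ sin φ sin δ + cos φ cos δ sin H₀ = 1.5308×0.51504×-0.06644 + 0.85717×0.99779×0.99920 = -0.052383 + 0.854591 = 0.802208.
Q̄ = (S₀/π) × [bracket] = (1883/π) × 0.802208 = 480.8 W/m².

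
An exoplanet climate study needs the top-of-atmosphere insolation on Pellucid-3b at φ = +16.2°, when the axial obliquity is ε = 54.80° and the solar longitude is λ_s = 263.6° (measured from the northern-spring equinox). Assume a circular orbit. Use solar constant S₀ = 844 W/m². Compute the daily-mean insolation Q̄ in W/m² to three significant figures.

Q̄ ≈ 67.4 W/m²

Solar declination: sin δ = sin ε · sin λ_s = sin 54.80° × sin 263.6° = -0.81205, so δ = -54.297°.
cos H₀ = −tan(+16.2°) tan(-54.297°) = 0.4043, H₀ = 1.1546 rad.
Bracket: H₀ sin φ sin δ + cos φ cos δ sin H₀ = 1.1546×0.27899×-0.81205 + 0.96029×0.58358×0.91464 = -0.261579 + 0.512570 = 0.250991.
Q̄ = (S₀/π) × [bracket] = (844/π) × 0.250991 = 67.43 W/m².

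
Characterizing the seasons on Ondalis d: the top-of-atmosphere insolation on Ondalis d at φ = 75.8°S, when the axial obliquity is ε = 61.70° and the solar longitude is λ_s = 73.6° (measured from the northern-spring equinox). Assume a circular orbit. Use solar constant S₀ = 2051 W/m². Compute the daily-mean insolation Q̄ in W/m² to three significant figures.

Solar declination: sin δ = sin ε · sin λ_s = sin 61.70° × sin 73.6° = 0.84465, so δ = +57.635°.
cos H₀ = −tan(-75.8°) tan(+57.635°) = 6.2357 ≥ 1 ⇒ polar night, H₀ = 0 and Q̄ = 0.

Q̄ ≈ 0.00 W/m²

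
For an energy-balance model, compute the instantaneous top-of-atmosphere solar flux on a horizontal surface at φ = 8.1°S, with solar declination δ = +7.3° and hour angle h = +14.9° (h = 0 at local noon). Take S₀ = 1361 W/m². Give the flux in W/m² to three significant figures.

1.27e+03 W/m²

cos θ_z = sin φ sin δ + cos φ cos δ cos h = -0.017904 + 0.948980 = 0.931076.
Flux = S₀ · cos θ_z = 1361 × 0.931076 = 1267 W/m².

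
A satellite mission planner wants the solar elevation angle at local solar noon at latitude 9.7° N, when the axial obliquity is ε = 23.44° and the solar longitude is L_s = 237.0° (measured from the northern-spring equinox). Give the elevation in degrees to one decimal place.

60.8°

Solar declination: sin δ = sin ε · sin L_s = sin 23.44° × sin 237.0° = -0.33361, so δ = -19.488°.
At local noon the hour angle is zero, so the zenith angle equals |ϕ − δ| = |+9.7° − (-19.488°)| = 29.188°.
Elevation = 90° − 29.188° = 60.8°.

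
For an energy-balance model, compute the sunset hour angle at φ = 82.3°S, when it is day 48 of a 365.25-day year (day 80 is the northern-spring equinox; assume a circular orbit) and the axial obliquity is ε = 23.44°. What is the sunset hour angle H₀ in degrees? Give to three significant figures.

H₀ = 180°

Solar longitude: λ_s = 360° × (48 − 80)/365.25 = -31.540°, i.e. -31.540° + 360° = 328.460°.
sin δ = sin 23.44° × sin 328.460° = -0.20808, so δ = -12.010°.
Sunrise equation: cos H₀ = −tan φ · tan δ = -1.5734 ≤ −1, so the Sun never sets (polar day) and H₀ = π.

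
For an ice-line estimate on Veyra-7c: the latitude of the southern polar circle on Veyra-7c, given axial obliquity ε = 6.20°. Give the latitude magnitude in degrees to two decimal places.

83.80°

The polar circle is the lowest latitude that experiences at least one full rotation of continuous darkness at the northern-summer solstice; it lies at |ϕ| = 90° − ε = 90° − 6.20° = 83.80°.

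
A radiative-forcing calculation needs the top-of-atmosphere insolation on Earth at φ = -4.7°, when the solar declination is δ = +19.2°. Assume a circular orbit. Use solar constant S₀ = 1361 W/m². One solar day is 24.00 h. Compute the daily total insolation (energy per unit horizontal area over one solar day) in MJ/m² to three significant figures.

cos H₀ = −tan(-4.7°) tan(+19.200°) = 0.0286, H₀ = 1.5422 rad.
Bracket: H₀ sin φ sin δ + cos φ cos δ sin H₀ = 1.5422×-0.08194×0.32887 + 0.99664×0.94438×0.99959 = -0.041559 + 0.940821 = 0.899262.
Q̄ = (S₀/π) × [bracket] = (1361/π) × 0.899262 = 389.58 W/m².
Daily total = Q̄ × 24.00 h × 3600 s/h = 389.58 × 24.00 × 3600 / 10⁶ = 33.66 MJ/m².

33.7 MJ/m²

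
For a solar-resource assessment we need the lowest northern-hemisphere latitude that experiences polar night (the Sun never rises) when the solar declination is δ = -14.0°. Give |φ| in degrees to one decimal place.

|φ| = 76.0°

Polar night requires cos H₀ = −tan φ tan δ ≥ 1, i.e. tan φ tan δ ≤ −1.
The boundary is |tan φ| · |tan δ| = 1, so |φ| = 90° − |δ| = 90° − 14.0° = 76.0° in the northern hemisphere.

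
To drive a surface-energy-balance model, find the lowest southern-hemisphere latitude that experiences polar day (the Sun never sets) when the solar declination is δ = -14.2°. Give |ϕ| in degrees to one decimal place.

|ϕ| = 75.8°

Polar day requires cos h₀ = −tan ϕ tan δ ≤ −1, i.e. tan ϕ tan δ ≥ 1.
The boundary is |tan ϕ| · |tan δ| = 1, so |ϕ| = 90° − |δ| = 90° − 14.2° = 75.8° in the southern hemisphere.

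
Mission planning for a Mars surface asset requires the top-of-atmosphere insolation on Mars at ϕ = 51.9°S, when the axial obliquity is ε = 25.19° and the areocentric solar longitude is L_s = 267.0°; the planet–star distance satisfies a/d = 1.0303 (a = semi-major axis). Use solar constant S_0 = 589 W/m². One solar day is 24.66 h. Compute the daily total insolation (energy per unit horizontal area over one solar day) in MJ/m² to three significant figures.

sin δ = sin 25.19° × sin 267.0° = -0.42504, so δ = -25.153°.
cos h₀ = −tan(-51.9°) tan(-25.153°) = -0.5989, h₀ = 2.2129 rad.
Bracket: h₀ sin ϕ sin δ + cos ϕ cos δ sin h₀ = 2.2129×-0.78694×-0.42504 + 0.61704×0.90518×0.80086 = 0.740173 + 0.447306 = 1.187479.
Inverse-square distance factor (a/d)² = 1.0303² = 1.061518.
Q̄ = (S_0/π) × 1.061518 × [bracket] = (589/π) × 1.061518 × 1.187479 = 236.33 W/m².
Daily total = Q̄ × 24.66 h × 3600 s/h = 236.33 × 24.66 × 3600 / 10⁶ = 20.98 MJ/m².

21.0 MJ/m²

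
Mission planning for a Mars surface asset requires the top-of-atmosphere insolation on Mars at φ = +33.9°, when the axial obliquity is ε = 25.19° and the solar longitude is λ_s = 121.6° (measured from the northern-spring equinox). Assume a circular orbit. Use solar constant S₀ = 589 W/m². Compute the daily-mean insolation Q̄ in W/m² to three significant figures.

Solar declination: sin δ = sin ε · sin λ_s = sin 25.19° × sin 121.6° = 0.36251, so δ = +21.255°.
cos H₀ = −tan(+33.9°) tan(+21.255°) = -0.2614, H₀ = 1.8352 rad.
Bracket: H₀ sin φ sin δ + cos φ cos δ sin H₀ = 1.8352×0.55775×0.36251 + 0.83001×0.93198×0.96524 = 0.371059 + 0.746664 = 1.117723.
Q̄ = (S₀/π) × [bracket] = (589/π) × 1.117723 = 209.6 W/m².

Q̄ ≈ 210 W/m²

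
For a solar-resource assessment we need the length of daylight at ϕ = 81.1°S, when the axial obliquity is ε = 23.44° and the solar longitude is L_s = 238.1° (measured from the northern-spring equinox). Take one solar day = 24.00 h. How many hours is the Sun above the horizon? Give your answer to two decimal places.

24.00 h

Solar declination: sin δ = sin ε · sin L_s = sin 23.44° × sin 238.1° = -0.33771, so δ = -19.737°.
Sunrise equation: cos h₀ = −tan ϕ · tan δ = -2.2912 ≤ −1, so the Sun never sets (polar day) and h₀ = π.
Daylight = 2h₀/(2π) × 24.00 h = (3.1416/π) × 24.00 = 24.00 h.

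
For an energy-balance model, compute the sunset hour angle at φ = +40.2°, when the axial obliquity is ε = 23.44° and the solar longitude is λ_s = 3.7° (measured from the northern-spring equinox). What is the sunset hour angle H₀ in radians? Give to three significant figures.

H₀ = 1.59 rad

Solar declination: sin δ = sin ε · sin λ_s = sin 23.44° × sin 3.7° = 0.02567, so δ = +1.471°.
cos H₀ = −tan φ · tan δ = −tan(+40.2°) × tan(+1.471°) = -0.0217, so H₀ = 1.5925 rad = 91.24°.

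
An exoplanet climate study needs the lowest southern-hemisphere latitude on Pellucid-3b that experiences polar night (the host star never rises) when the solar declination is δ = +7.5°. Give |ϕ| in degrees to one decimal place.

|ϕ| = 82.5°

Polar night requires cos h₀ = −tan ϕ tan δ ≥ 1, i.e. tan ϕ tan δ ≤ −1.
The boundary is |tan ϕ| · |tan δ| = 1, so |ϕ| = 90° − |δ| = 90° − 7.5° = 82.5° in the southern hemisphere.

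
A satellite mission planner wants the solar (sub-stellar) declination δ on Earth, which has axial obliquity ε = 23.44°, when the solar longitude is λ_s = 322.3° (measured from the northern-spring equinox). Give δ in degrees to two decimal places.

sin δ = sin ε · sin λ_s = sin 23.44° × sin 322.3° = -0.243258.
δ = arcsin(-0.243258) = -14.08°.

δ = -14.08°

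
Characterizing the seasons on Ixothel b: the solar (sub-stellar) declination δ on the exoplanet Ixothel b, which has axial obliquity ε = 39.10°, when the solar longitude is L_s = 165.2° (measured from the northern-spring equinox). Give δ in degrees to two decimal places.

δ = +9.27°

sin δ = sin ε · sin L_s = sin 39.10° × sin 165.2° = 0.161103.
δ = arcsin(0.161103) = +9.27°.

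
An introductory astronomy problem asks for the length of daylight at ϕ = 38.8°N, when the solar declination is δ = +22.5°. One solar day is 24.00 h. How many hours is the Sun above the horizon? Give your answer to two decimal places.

cos h₀ = −tan ϕ · tan δ = −tan(+38.8°) × tan(+22.500°) = -0.3330, so h₀ = 1.9103 rad = 109.45°.
Daylight = 2h₀/(2π) × 24.00 h = (1.9103/π) × 24.00 = 14.59 h.

14.59 h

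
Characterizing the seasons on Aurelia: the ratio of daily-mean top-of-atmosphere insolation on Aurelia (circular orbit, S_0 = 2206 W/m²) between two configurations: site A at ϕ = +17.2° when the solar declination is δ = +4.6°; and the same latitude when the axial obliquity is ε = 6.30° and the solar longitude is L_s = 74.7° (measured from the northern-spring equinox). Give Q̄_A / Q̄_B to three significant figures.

Q̄_A / Q̄_B ≈ 0.990

— Configuration A (ϕ=+17.2°):
cos h₀ = −tan(+17.2°) tan(+4.600°) = -0.0249, h₀ = 1.5957 rad.
Bracket: h₀ sin ϕ sin δ + cos ϕ cos δ sin h₀ = 1.5957×0.29571×0.08020 + 0.95528×0.99678×0.99969 = 0.037844 + 0.951909 = 0.989753.
Q̄ = (S_0/π) × [bracket] = (2206/π) × 0.989753 = 695.00 W/m².
— Configuration B (ϕ=+17.2°):
Solar declination: sin δ = sin ε · sin L_s = sin 6.30° × sin 74.7° = 0.10585, so δ = +6.076°.
cos h₀ = −tan(+17.2°) tan(+6.076°) = -0.0329, h₀ = 1.6038 rad.
Bracket: h₀ sin ϕ sin δ + cos ϕ cos δ sin h₀ = 1.6038×0.29571×0.10585 + 0.95528×0.99438×0.99946 = 0.050200 + 0.949398 = 0.999598.
Q̄ = (S_0/π) × [bracket] = (2206/π) × 0.999598 = 701.91 W/m².
Ratio Q̄_A / Q̄_B = 695.00 / 701.91 = 0.9902.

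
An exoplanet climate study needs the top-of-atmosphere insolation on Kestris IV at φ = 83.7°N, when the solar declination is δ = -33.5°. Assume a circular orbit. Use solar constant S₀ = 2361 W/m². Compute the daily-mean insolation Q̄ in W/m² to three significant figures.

cos H₀ = −tan(+83.7°) tan(-33.500°) = 5.9953 ≥ 1 ⇒ polar night, H₀ = 0 and Q̄ = 0.

Q̄ ≈ 0.00 W/m²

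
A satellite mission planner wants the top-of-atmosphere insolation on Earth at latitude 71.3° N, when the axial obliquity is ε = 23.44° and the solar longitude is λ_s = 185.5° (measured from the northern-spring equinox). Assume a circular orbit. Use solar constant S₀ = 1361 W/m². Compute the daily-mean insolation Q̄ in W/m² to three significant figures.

Solar declination: sin δ = sin ε · sin λ_s = sin 23.44° × sin 185.5° = -0.03813, so δ = -2.185°.
cos H₀ = −tan(+71.3°) tan(-2.185°) = 0.1127, H₀ = 1.4578 rad.
Bracket: H₀ sin φ sin δ + cos φ cos δ sin H₀ = 1.4578×0.94721×-0.03813 + 0.32061×0.99927×0.99363 = -0.052652 + 0.318335 = 0.265683.
Q̄ = (S₀/π) × [bracket] = (1361/π) × 0.265683 = 115.1 W/m².

Q̄ ≈ 115 W/m²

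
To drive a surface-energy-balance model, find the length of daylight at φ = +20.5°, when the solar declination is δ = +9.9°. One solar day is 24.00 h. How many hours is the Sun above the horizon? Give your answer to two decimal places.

12.50 h

cos H₀ = −tan φ · tan δ = −tan(+20.5°) × tan(+9.900°) = -0.0653, so H₀ = 1.6361 rad = 93.74°.
Daylight = 2H₀/(2π) × 24.00 h = (1.6361/π) × 24.00 = 12.50 h.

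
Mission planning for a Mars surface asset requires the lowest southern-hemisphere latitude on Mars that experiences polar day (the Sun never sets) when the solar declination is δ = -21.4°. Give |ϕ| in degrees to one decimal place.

Polar day requires cos h₀ = −tan ϕ tan δ ≤ −1, i.e. tan ϕ tan δ ≥ 1.
The boundary is |tan ϕ| · |tan δ| = 1, so |ϕ| = 90° − |δ| = 90° − 21.4° = 68.6° in the southern hemisphere.

|ϕ| = 68.6°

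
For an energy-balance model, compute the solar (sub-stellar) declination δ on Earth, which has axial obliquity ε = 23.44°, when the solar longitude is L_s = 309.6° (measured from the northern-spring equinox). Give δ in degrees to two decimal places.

sin δ = sin ε · sin L_s = sin 23.44° × sin 309.6° = -0.306501.
δ = arcsin(-0.306501) = -17.85°.

δ = -17.85°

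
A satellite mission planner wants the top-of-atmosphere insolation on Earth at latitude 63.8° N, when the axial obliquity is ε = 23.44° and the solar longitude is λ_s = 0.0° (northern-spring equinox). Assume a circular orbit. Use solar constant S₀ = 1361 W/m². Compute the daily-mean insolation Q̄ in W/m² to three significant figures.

Solar declination: sin δ = sin ε · sin λ_s = sin 23.44° × sin 0.0° = 0.00000, so δ = +0.000°.
cos H₀ = −tan(+63.8°) tan(+0.000°) = -0.0000, H₀ = 1.5708 rad.
Bracket: H₀ sin φ sin δ + cos φ cos δ sin H₀ = 1.5708×0.89726×0.00000 + 0.44151×1.00000×1.00000 = 0.000000 + 0.441510 = 0.441510.
Q̄ = (S₀/π) × [bracket] = (1361/π) × 0.441510 = 191.3 W/m².

Q̄ ≈ 191 W/m²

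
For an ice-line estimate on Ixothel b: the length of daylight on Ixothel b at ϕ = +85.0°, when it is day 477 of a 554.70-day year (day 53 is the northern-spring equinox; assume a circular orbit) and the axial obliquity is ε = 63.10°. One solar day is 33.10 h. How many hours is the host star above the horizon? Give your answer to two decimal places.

Solar longitude: L_s = 360° × (477 − 53)/554.70 = 275.176°.
sin δ = sin 63.10° × sin 275.176° = -0.88816, so δ = -62.643°.
cos h₀ = −tan ϕ · tan δ = 22.0915 ≥ 1, so the host star never rises (polar night) and h₀ = 0.
Daylight = 2h₀/(2π) × 33.10 h = (0.0000/π) × 33.10 = 0.00 h.

0.00 h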